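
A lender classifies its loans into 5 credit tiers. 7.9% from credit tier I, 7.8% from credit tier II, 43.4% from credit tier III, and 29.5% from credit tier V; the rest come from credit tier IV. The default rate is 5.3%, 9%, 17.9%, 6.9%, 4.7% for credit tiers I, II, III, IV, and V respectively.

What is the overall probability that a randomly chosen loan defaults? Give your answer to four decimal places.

P(IV) = 1 − (0.079 + 0.078 + 0.434 + 0.295) = 0.114.
P(D) = P(D|I)·P(I) + P(D|II)·P(II) + P(D|III)·P(III) + P(D|IV)·P(IV) + P(D|V)·P(V)
      = 0.053·0.079 + 0.09·0.078 + 0.179·0.434 + 0.069·0.114 + 0.047·0.295
      = 0.004187 + 0.00702 + 0.077686 + 0.007866 + 0.013865 = 0.110624

0.1106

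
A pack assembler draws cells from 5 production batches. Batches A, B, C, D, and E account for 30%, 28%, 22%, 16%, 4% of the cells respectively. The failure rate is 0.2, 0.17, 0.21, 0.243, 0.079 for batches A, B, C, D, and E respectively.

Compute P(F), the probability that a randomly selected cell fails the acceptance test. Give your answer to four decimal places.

0.1958

By the law of total probability,
P(F) = P(F|A)·P(A) + P(F|B)·P(B) + P(F|C)·P(C) + P(F|D)·P(D) + P(F|E)·P(E)
      = 0.2·0.3 + 0.17·0.28 + 0.21·0.22 + 0.243·0.16 + 0.079·0.04
      = 0.06 + 0.0476 + 0.0462 + 0.03888 + 0.00316 = 0.19584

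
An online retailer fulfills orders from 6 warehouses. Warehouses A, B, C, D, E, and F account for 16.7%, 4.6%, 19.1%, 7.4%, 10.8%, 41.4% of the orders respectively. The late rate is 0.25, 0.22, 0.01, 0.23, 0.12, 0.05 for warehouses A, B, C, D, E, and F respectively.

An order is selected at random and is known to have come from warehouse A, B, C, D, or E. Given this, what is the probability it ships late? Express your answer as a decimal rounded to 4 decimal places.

Let S = {A, B, C, D, E}.
P(S) = 0.167 + 0.046 + 0.191 + 0.074 + 0.108 = 0.586.
P(L ∩ S) = 0.25·0.167 + 0.22·0.046 + 0.01·0.191 + 0.23·0.074 + 0.12·0.108 = 0.04175 + 0.01012 + 0.00191 + 0.01702 + 0.01296 = 0.08376.
P(L | S) = 0.08376 / 0.586 = 0.142935…

P(L|S) ≈ 0.1429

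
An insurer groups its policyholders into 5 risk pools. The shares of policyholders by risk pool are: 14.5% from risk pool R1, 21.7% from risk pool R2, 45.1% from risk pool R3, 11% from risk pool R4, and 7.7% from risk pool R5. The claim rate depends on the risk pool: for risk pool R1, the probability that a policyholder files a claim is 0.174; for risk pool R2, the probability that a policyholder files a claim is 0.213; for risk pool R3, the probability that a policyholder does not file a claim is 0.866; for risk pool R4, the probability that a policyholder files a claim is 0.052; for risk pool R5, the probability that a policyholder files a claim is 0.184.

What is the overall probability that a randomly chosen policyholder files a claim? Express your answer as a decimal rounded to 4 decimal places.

0.1518

P(C|R3) = 1 − 0.866 = 0.134.
P(C) = P(C|R1)·P(R1) + P(C|R2)·P(R2) + P(C|R3)·P(R3) + P(C|R4)·P(R4) + P(C|R5)·P(R5)
      = 0.174·0.145 + 0.213·0.217 + 0.134·0.451 + 0.052·0.11 + 0.184·0.077
      = 0.02523 + 0.046221 + 0.060434 + 0.00572 + 0.014168 = 0.151773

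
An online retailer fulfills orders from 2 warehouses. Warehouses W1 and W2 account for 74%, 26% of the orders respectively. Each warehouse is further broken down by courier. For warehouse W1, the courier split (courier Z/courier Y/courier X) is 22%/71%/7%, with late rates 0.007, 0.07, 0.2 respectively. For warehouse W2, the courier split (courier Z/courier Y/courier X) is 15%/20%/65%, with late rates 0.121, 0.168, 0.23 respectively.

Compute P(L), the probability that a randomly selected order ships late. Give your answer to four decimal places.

0.1006

P(L|W1) = 0.22·0.007 + 0.71·0.07 + 0.07·0.2 = 0.00154 + 0.0497 + 0.014 = 0.06524
P(L|W2) = 0.15·0.121 + 0.2·0.168 + 0.65·0.23 = 0.01815 + 0.0336 + 0.1495 = 0.20125
By total probability over the outer partition,
P(L) = 0.74·0.06524 + 0.26·0.20125
      = 0.0482776 + 0.052325 = 0.1006026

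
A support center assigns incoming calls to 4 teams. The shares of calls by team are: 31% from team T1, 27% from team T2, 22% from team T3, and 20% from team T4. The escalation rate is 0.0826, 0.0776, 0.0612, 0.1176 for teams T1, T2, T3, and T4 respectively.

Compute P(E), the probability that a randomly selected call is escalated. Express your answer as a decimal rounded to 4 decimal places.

P(E) = P(E|T1)·P(T1) + P(E|T2)·P(T2) + P(E|T3)·P(T3) + P(E|T4)·P(T4)
      = 0.0826·0.31 + 0.0776·0.27 + 0.0612·0.22 + 0.1176·0.2
      = 0.025606 + 0.020952 + 0.013464 + 0.02352 = 0.083542

0.0835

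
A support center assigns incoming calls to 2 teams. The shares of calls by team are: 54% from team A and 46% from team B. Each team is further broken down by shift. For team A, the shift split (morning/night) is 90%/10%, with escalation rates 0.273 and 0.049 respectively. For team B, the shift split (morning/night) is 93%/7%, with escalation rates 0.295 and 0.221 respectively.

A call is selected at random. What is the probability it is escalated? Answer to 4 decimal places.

P(E|A) = 0.9·0.273 + 0.1·0.049 = 0.2457 + 0.0049 = 0.2506
P(E|B) = 0.93·0.295 + 0.07·0.221 = 0.27435 + 0.01547 = 0.28982
Then overall,
P(E) = 0.54·0.2506 + 0.46·0.28982
      = 0.135324 + 0.1333172 = 0.2686412

0.2686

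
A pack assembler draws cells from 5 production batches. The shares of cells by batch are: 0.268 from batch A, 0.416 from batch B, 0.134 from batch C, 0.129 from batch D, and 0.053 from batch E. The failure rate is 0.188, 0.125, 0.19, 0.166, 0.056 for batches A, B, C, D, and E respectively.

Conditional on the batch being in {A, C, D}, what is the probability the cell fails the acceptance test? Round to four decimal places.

Let S = {A, C, D}.
P(S) = 0.268 + 0.134 + 0.129 = 0.531.
P(F ∩ S) = 0.188·0.268 + 0.19·0.134 + 0.166·0.129 = 0.050384 + 0.02546 + 0.021414 = 0.097258.
P(F | S) = 0.097258 / 0.531 = 0.183160…

P(F|S) ≈ 0.1832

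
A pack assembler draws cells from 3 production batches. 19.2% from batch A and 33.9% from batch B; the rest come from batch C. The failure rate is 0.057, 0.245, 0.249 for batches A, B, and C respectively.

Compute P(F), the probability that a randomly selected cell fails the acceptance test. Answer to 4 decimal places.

P(F) ≈ 0.2108

P(C) = 1 − (0.192 + 0.339) = 0.469.
P(F) = P(F|A)·P(A) + P(F|B)·P(B) + P(F|C)·P(C)
      = 0.057·0.192 + 0.245·0.339 + 0.249·0.469
      = 0.010944 + 0.083055 + 0.116781 = 0.21078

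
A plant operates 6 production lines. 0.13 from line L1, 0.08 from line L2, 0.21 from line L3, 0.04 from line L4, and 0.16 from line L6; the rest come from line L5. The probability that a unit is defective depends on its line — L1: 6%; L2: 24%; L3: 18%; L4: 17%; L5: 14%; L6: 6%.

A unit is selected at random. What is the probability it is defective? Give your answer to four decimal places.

0.1344

P(L5) = 1 − (0.13 + 0.08 + 0.21 + 0.04 + 0.16) = 0.38.
P(D) = P(D|L1)·P(L1) + P(D|L2)·P(L2) + P(D|L3)·P(L3) + P(D|L4)·P(L4) + P(D|L5)·P(L5) + P(D|L6)·P(L6)
      = 0.06·0.13 + 0.24·0.08 + 0.18·0.21 + 0.17·0.04 + 0.14·0.38 + 0.06·0.16
      = 0.0078 + 0.0192 + 0.0378 + 0.0068 + 0.0532 + 0.0096 = 0.1344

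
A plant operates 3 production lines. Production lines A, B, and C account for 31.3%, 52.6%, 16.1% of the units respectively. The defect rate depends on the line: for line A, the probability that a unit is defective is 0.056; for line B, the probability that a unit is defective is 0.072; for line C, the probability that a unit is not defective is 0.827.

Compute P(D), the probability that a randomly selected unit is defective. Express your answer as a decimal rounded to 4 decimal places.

0.0833

P(D|C) = 1 − 0.827 = 0.173.
Summing over the partition,
P(D) = P(D|A)·P(A) + P(D|B)·P(B) + P(D|C)·P(C)
      = 0.056·0.313 + 0.072·0.526 + 0.173·0.161
      = 0.017528 + 0.037872 + 0.027853 = 0.083253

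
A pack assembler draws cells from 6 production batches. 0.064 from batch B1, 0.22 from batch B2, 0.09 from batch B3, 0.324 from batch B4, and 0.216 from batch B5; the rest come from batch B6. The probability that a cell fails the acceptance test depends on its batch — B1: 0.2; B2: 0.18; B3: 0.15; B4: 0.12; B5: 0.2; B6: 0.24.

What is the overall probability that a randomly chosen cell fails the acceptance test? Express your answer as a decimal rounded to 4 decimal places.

P(F) ≈ 0.1686

P(B6) = 1 − (0.064 + 0.22 + 0.09 + 0.324 + 0.216) = 0.086.
Summing over the partition,
P(F) = P(F|B1)·P(B1) + P(F|B2)·P(B2) + P(F|B3)·P(B3) + P(F|B4)·P(B4) + P(F|B5)·P(B5) + P(F|B6)·P(B6)
      = 0.2·0.064 + 0.18·0.22 + 0.15·0.09 + 0.12·0.324 + 0.2·0.216 + 0.24·0.086
      = 0.0128 + 0.0396 + 0.0135 + 0.03888 + 0.0432 + 0.02064 = 0.16862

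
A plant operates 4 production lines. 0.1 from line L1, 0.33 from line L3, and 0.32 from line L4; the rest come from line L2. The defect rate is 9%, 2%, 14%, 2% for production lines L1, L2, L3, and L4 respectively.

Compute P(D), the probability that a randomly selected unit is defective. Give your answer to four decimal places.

P(L2) = 1 − (0.1 + 0.33 + 0.32) = 0.25.
P(D) = P(D|L1)·P(L1) + P(D|L2)·P(L2) + P(D|L3)·P(L3) + P(D|L4)·P(L4)
      = 0.09·0.1 + 0.02·0.25 + 0.14·0.33 + 0.02·0.32
      = 0.009 + 0.005 + 0.0462 + 0.0064 = 0.0666

0.0666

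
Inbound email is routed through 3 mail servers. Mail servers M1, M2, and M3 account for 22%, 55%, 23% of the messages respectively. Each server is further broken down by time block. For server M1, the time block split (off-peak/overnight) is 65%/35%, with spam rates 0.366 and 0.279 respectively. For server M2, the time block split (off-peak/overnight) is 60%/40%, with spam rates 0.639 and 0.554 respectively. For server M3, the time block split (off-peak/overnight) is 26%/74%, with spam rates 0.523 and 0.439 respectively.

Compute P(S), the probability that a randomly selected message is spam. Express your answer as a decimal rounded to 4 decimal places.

P(S|M1) = 0.65·0.366 + 0.35·0.279 = 0.2379 + 0.09765 = 0.33555
P(S|M2) = 0.6·0.639 + 0.4·0.554 = 0.3834 + 0.2216 = 0.605
P(S|M3) = 0.26·0.523 + 0.74·0.439 = 0.13598 + 0.32486 = 0.46084
Then overall,
P(S) = 0.22·0.33555 + 0.55·0.605 + 0.23·0.46084
      = 0.073821 + 0.33275 + 0.1059932 = 0.5125642

0.5126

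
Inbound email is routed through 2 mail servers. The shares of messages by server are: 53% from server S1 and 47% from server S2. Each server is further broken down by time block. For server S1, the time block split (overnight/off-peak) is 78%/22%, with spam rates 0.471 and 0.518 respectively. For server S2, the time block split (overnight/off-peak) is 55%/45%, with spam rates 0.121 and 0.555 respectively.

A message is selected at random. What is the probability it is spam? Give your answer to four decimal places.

P(S) ≈ 0.4038

P(S|S1) = 0.78·0.471 + 0.22·0.518 = 0.36738 + 0.11396 = 0.48134
P(S|S2) = 0.55·0.121 + 0.45·0.555 = 0.06655 + 0.24975 = 0.3163
By total probability over the outer partition,
P(S) = 0.53·0.48134 + 0.47·0.3163
      = 0.2551102 + 0.148661 = 0.4037712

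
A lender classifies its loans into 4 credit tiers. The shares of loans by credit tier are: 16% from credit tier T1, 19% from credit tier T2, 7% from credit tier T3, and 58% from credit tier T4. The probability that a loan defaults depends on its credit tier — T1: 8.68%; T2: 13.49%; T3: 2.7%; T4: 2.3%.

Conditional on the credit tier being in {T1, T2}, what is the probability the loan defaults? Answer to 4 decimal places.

P(D|S) ≈ 0.1129

Let S = {T1, T2}.
P(S) = 0.16 + 0.19 = 0.35.
P(D ∩ S) = 0.0868·0.16 + 0.1349·0.19 = 0.013888 + 0.025631 = 0.039519.
P(D | S) = 0.039519 / 0.35 = 0.112911…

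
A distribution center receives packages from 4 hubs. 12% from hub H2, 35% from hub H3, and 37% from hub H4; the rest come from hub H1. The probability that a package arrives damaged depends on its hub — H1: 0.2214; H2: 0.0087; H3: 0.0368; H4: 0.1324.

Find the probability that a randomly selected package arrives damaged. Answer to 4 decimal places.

P(D) ≈ 0.0983

P(H1) = 1 − (0.12 + 0.35 + 0.37) = 0.16.
P(D) = P(D|H1)·P(H1) + P(D|H2)·P(H2) + P(D|H3)·P(H3) + P(D|H4)·P(H4)
      = 0.2214·0.16 + 0.0087·0.12 + 0.0368·0.35 + 0.1324·0.37
      = 0.035424 + 0.001044 + 0.01288 + 0.048988 = 0.098336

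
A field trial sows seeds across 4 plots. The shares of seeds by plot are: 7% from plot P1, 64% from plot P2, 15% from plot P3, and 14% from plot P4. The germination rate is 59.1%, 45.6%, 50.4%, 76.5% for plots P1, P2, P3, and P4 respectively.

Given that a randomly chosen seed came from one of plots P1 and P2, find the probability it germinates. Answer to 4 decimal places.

Let S = {P1, P2}.
P(S) = 0.07 + 0.64 = 0.71.
P(G ∩ S) = 0.591·0.07 + 0.456·0.64 = 0.04137 + 0.29184 = 0.33321.
P(G | S) = 0.33321 / 0.71 = 0.469310…

0.4693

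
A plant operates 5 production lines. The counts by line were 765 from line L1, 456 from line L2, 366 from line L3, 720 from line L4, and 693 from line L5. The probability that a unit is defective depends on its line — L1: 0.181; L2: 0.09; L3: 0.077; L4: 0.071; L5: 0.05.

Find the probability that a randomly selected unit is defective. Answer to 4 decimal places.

Total: 765 + 456 + 366 + 720 + 693 = 3000.
P(L1) = 765/3000 = 0.255. P(L2) = 456/3000 = 0.152. P(L3) = 366/3000 = 0.122. P(L4) = 720/3000 = 0.24. P(L5) = 693/3000 = 0.231.
Using total probability over the partition,
P(D) = P(D|L1)·P(L1) + P(D|L2)·P(L2) + P(D|L3)·P(L3) + P(D|L4)·P(L4) + P(D|L5)·P(L5)
      = 0.181·0.255 + 0.09·0.152 + 0.077·0.122 + 0.071·0.24 + 0.05·0.231
      = 0.046155 + 0.01368 + 0.009394 + 0.01704 + 0.01155 = 0.097819

0.0978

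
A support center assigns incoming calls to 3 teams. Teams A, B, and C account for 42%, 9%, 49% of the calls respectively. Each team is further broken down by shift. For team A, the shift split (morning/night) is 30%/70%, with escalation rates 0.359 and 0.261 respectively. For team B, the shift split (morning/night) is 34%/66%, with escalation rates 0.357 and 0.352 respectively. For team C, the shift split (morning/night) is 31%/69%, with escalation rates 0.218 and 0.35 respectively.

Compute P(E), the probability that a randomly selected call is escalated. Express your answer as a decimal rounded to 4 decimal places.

P(E|A) = 0.3·0.359 + 0.7·0.261 = 0.1077 + 0.1827 = 0.2904
P(E|B) = 0.34·0.357 + 0.66·0.352 = 0.12138 + 0.23232 = 0.3537
P(E|C) = 0.31·0.218 + 0.69·0.35 = 0.06758 + 0.2415 = 0.30908
By total probability over the outer partition,
P(E) = 0.42·0.2904 + 0.09·0.3537 + 0.49·0.30908
      = 0.121968 + 0.031833 + 0.1514492 = 0.3052502

P(E) ≈ 0.3053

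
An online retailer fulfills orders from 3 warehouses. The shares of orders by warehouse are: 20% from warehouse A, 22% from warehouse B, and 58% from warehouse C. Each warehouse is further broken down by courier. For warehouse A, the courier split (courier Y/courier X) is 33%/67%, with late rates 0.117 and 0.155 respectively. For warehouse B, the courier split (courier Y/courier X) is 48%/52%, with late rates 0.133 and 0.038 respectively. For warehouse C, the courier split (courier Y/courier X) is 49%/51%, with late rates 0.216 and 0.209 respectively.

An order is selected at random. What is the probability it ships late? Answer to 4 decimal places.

0.1701

P(L|A) = 0.33·0.117 + 0.67·0.155 = 0.03861 + 0.10385 = 0.14246
P(L|B) = 0.48·0.133 + 0.52·0.038 = 0.06384 + 0.01976 = 0.0836
P(L|C) = 0.49·0.216 + 0.51·0.209 = 0.10584 + 0.10659 = 0.21243
Then overall,
P(L) = 0.2·0.14246 + 0.22·0.0836 + 0.58·0.21243
      = 0.028492 + 0.018392 + 0.1232094 = 0.1700934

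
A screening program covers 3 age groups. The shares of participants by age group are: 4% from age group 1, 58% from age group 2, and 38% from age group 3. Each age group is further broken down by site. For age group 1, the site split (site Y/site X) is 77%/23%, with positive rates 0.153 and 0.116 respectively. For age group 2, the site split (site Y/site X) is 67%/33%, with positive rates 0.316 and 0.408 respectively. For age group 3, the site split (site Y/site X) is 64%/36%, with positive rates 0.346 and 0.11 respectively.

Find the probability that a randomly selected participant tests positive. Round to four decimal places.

P(T|1) = 0.77·0.153 + 0.23·0.116 = 0.11781 + 0.02668 = 0.14449
P(T|2) = 0.67·0.316 + 0.33·0.408 = 0.21172 + 0.13464 = 0.34636
P(T|3) = 0.64·0.346 + 0.36·0.11 = 0.22144 + 0.0396 = 0.26104
By total probability over the outer partition,
P(T) = 0.04·0.14449 + 0.58·0.34636 + 0.38·0.26104
      = 0.0057796 + 0.2008888 + 0.0991952 = 0.3058636

0.3059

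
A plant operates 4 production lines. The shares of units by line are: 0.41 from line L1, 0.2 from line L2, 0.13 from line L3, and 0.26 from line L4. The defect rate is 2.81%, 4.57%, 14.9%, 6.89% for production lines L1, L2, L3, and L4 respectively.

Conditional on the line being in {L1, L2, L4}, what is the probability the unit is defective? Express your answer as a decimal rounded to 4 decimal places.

Let S = {L1, L2, L4}.
P(S) = 0.41 + 0.2 + 0.26 = 0.87.
P(D ∩ S) = 0.0281·0.41 + 0.0457·0.2 + 0.0689·0.26 = 0.011521 + 0.00914 + 0.017914 = 0.038575.
P(D | S) = 0.038575 / 0.87 = 0.044339…

0.0443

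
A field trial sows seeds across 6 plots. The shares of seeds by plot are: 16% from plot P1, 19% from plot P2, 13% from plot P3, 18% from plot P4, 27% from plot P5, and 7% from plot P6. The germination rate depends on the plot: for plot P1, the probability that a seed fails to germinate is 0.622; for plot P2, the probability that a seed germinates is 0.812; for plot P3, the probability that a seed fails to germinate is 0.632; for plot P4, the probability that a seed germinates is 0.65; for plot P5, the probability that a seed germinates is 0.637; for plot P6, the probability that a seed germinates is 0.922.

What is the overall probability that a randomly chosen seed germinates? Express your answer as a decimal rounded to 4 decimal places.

P(G|P1) = 1 − 0.622 = 0.378.
P(G|P3) = 1 − 0.632 = 0.368.
Using total probability over the partition,
P(G) = P(G|P1)·P(P1) + P(G|P2)·P(P2) + P(G|P3)·P(P3) + P(G|P4)·P(P4) + P(G|P5)·P(P5) + P(G|P6)·P(P6)
      = 0.378·0.16 + 0.812·0.19 + 0.368·0.13 + 0.65·0.18 + 0.637·0.27 + 0.922·0.07
      = 0.06048 + 0.15428 + 0.04784 + 0.117 + 0.17199 + 0.06454 = 0.61613

0.6161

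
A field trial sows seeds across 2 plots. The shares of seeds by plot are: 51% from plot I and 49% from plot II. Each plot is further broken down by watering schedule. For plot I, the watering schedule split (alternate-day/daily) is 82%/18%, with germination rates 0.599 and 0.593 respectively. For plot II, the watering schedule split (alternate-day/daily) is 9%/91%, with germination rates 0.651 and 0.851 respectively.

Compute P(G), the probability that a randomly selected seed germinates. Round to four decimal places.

P(G) ≈ 0.7131

P(G|I) = 0.82·0.599 + 0.18·0.593 = 0.49118 + 0.10674 = 0.59792
P(G|II) = 0.09·0.651 + 0.91·0.851 = 0.05859 + 0.77441 = 0.833
By total probability over the outer partition,
P(G) = 0.51·0.59792 + 0.49·0.833
      = 0.3049392 + 0.40817 = 0.7131092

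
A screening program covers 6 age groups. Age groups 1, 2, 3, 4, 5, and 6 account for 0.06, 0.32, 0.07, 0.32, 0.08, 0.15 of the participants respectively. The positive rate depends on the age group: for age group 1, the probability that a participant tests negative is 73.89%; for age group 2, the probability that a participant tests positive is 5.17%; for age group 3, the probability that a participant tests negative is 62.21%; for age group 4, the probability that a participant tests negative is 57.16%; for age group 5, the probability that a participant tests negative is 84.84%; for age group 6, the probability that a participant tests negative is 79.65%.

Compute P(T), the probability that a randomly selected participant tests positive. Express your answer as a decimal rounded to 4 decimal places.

P(T|1) = 1 − 0.7389 = 0.2611.
P(T|3) = 1 − 0.6221 = 0.3779.
P(T|4) = 1 − 0.5716 = 0.4284.
P(T|5) = 1 − 0.8484 = 0.1516.
P(T|6) = 1 − 0.7965 = 0.2035.
By the law of total probability,
P(T) = P(T|1)·P(1) + P(T|2)·P(2) + P(T|3)·P(3) + P(T|4)·P(4) + P(T|5)·P(5) + P(T|6)·P(6)
      = 0.2611·0.06 + 0.0517·0.32 + 0.3779·0.07 + 0.4284·0.32 + 0.1516·0.08 + 0.2035·0.15
      = 0.015666 + 0.016544 + 0.026453 + 0.137088 + 0.012128 + 0.030525 = 0.238404

P(T) ≈ 0.2384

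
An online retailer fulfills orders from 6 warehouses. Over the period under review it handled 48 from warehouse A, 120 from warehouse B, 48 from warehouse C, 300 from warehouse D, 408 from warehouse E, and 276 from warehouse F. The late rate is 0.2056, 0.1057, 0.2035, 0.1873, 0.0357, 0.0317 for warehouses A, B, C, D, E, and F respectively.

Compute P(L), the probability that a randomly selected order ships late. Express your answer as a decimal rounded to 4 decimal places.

Total: 48 + 120 + 48 + 300 + 408 + 276 = 1200.
P(A) = 48/1200 = 0.04. P(B) = 120/1200 = 0.1. P(C) = 48/1200 = 0.04. P(D) = 300/1200 = 0.25. P(E) = 408/1200 = 0.34. P(F) = 276/1200 = 0.23.
Using total probability over the partition,
P(L) = P(L|A)·P(A) + P(L|B)·P(B) + P(L|C)·P(C) + P(L|D)·P(D) + P(L|E)·P(E) + P(L|F)·P(F)
      = 0.2056·0.04 + 0.1057·0.1 + 0.2035·0.04 + 0.1873·0.25 + 0.0357·0.34 + 0.0317·0.23
      = 0.008224 + 0.01057 + 0.00814 + 0.046825 + 0.012138 + 0.007291 = 0.093188

0.0932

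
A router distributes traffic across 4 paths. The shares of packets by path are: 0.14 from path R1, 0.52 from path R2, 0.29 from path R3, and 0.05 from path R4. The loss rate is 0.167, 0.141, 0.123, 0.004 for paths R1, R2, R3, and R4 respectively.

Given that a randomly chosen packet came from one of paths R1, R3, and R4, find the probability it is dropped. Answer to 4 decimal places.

Let S = {R1, R3, R4}.
P(S) = 0.14 + 0.29 + 0.05 = 0.48.
P(L ∩ S) = 0.167·0.14 + 0.123·0.29 + 0.004·0.05 = 0.02338 + 0.03567 + 0.0002 = 0.05925.
P(L | S) = 0.05925 / 0.48 = 0.123438…

0.1234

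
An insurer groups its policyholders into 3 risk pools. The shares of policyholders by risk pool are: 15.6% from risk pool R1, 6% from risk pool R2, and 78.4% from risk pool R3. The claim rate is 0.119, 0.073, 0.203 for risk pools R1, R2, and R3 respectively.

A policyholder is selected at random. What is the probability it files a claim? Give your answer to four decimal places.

P(C) = P(C|R1)·P(R1) + P(C|R2)·P(R2) + P(C|R3)·P(R3)
      = 0.119·0.156 + 0.073·0.06 + 0.203·0.784
      = 0.018564 + 0.00438 + 0.159152 = 0.182096

0.1821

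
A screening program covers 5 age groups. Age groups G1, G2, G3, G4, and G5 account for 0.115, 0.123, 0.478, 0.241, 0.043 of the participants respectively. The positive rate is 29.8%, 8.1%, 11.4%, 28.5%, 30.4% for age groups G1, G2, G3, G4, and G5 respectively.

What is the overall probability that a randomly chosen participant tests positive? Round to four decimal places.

Using total probability over the partition,
P(T) = P(T|G1)·P(G1) + P(T|G2)·P(G2) + P(T|G3)·P(G3) + P(T|G4)·P(G4) + P(T|G5)·P(G5)
      = 0.298·0.115 + 0.081·0.123 + 0.114·0.478 + 0.285·0.241 + 0.304·0.043
      = 0.03427 + 0.009963 + 0.054492 + 0.068685 + 0.013072 = 0.180482

0.1805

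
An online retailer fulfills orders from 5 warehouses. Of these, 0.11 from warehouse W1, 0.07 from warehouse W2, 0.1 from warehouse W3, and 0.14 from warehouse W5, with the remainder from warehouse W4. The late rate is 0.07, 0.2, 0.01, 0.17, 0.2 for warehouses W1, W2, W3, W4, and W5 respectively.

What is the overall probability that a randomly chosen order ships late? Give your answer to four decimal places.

P(W4) = 1 − (0.11 + 0.07 + 0.1 + 0.14) = 0.58.
Summing over the partition,
P(L) = P(L|W1)·P(W1) + P(L|W2)·P(W2) + P(L|W3)·P(W3) + P(L|W4)·P(W4) + P(L|W5)·P(W5)
      = 0.07·0.11 + 0.2·0.07 + 0.01·0.1 + 0.17·0.58 + 0.2·0.14
      = 0.0077 + 0.014 + 0.001 + 0.0986 + 0.028 = 0.1493

0.1493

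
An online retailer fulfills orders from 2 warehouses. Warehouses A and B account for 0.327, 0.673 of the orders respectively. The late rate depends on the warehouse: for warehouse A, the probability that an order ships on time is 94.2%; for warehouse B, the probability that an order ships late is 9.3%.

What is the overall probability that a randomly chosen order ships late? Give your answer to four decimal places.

P(L|A) = 1 − 0.942 = 0.058.
Using total probability over the partition,
P(L) = P(L|A)·P(A) + P(L|B)·P(B)
      = 0.058·0.327 + 0.093·0.673
      = 0.018966 + 0.062589 = 0.081555

P(L) ≈ 0.0816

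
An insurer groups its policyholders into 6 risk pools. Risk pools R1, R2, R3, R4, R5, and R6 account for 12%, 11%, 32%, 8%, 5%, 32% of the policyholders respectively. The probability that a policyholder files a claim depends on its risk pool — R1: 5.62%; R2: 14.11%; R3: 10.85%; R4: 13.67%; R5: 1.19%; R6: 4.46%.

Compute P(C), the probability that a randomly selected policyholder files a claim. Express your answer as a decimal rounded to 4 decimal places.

Using total probability over the partition,
P(C) = P(C|R1)·P(R1) + P(C|R2)·P(R2) + P(C|R3)·P(R3) + P(C|R4)·P(R4) + P(C|R5)·P(R5) + P(C|R6)·P(R6)
      = 0.0562·0.12 + 0.1411·0.11 + 0.1085·0.32 + 0.1367·0.08 + 0.0119·0.05 + 0.0446·0.32
      = 0.006744 + 0.015521 + 0.03472 + 0.010936 + 0.000595 + 0.014272 = 0.082788

P(C) ≈ 0.0828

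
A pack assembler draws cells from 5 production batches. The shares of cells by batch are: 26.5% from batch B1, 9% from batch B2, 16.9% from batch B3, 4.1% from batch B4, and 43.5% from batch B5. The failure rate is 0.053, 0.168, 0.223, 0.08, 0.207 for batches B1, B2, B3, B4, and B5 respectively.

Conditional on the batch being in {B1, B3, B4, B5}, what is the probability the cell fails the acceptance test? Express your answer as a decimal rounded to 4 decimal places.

0.1594

Let S = {B1, B3, B4, B5}.
P(S) = 0.265 + 0.169 + 0.041 + 0.435 = 0.91.
P(F ∩ S) = 0.053·0.265 + 0.223·0.169 + 0.08·0.041 + 0.207·0.435 = 0.014045 + 0.037687 + 0.00328 + 0.090045 = 0.145057.
P(F | S) = 0.145057 / 0.91 = 0.159403…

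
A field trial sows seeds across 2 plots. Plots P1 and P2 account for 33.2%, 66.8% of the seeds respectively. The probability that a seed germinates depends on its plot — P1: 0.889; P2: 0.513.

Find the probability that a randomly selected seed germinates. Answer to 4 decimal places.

0.6378

P(G) = P(G|P1)·P(P1) + P(G|P2)·P(P2)
      = 0.889·0.332 + 0.513·0.668
      = 0.295148 + 0.342684 = 0.637832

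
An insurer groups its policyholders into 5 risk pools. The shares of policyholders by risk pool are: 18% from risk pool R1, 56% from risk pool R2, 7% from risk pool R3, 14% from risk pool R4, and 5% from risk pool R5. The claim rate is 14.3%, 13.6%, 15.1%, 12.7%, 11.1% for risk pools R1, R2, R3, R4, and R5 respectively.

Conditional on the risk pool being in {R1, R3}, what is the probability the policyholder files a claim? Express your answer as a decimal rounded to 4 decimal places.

Let S = {R1, R3}.
P(S) = 0.18 + 0.07 = 0.25.
P(C ∩ S) = 0.143·0.18 + 0.151·0.07 = 0.02574 + 0.01057 = 0.03631.
P(C | S) = 0.03631 / 0.25 = 0.145240…

0.1452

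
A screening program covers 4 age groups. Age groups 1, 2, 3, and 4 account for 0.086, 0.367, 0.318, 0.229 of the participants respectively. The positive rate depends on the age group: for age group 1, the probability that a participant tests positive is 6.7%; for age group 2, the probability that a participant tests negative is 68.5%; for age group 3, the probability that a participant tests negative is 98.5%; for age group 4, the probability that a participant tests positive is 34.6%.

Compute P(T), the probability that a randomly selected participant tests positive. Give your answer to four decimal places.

P(T|2) = 1 − 0.685 = 0.315.
P(T|3) = 1 − 0.985 = 0.015.
P(T) = P(T|1)·P(1) + P(T|2)·P(2) + P(T|3)·P(3) + P(T|4)·P(4)
      = 0.067·0.086 + 0.315·0.367 + 0.015·0.318 + 0.346·0.229
      = 0.005762 + 0.115605 + 0.00477 + 0.079234 = 0.205371

0.2054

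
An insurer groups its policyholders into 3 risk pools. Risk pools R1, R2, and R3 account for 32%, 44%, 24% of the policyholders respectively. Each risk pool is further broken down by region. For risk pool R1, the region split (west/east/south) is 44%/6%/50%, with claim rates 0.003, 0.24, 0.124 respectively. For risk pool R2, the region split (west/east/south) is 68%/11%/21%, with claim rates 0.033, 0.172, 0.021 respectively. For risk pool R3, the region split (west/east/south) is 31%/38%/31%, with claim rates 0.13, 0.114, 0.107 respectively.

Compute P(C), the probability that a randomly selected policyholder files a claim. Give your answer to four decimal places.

0.0730

P(C|R1) = 0.44·0.003 + 0.06·0.24 + 0.5·0.124 = 0.00132 + 0.0144 + 0.062 = 0.07772
P(C|R2) = 0.68·0.033 + 0.11·0.172 + 0.21·0.021 = 0.02244 + 0.01892 + 0.00441 = 0.04577
P(C|R3) = 0.31·0.13 + 0.38·0.114 + 0.31·0.107 = 0.0403 + 0.04332 + 0.03317 = 0.11679
Then overall,
P(C) = 0.32·0.07772 + 0.44·0.04577 + 0.24·0.11679
      = 0.0248704 + 0.0201388 + 0.0280296 = 0.0730388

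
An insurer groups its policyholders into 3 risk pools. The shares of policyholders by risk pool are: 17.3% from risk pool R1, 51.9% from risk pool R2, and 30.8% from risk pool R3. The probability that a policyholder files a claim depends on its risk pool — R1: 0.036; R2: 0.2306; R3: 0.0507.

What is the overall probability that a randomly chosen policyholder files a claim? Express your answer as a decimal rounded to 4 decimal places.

P(C) = P(C|R1)·P(R1) + P(C|R2)·P(R2) + P(C|R3)·P(R3)
      = 0.036·0.173 + 0.2306·0.519 + 0.0507·0.308
      = 0.006228 + 0.1196814 + 0.0156156 = 0.141525

P(C) ≈ 0.1415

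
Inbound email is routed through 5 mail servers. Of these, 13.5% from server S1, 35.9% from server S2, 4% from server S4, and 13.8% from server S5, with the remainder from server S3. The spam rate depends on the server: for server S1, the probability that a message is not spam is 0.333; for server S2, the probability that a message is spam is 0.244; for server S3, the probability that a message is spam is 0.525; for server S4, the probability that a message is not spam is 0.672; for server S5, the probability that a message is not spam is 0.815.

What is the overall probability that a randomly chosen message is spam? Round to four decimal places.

0.3885

P(S3) = 1 − (0.135 + 0.359 + 0.04 + 0.138) = 0.328.
P(S|S1) = 1 − 0.333 = 0.667.
P(S|S4) = 1 − 0.672 = 0.328.
P(S|S5) = 1 − 0.815 = 0.185.
Summing over the partition,
P(S) = P(S|S1)·P(S1) + P(S|S2)·P(S2) + P(S|S3)·P(S3) + P(S|S4)·P(S4) + P(S|S5)·P(S5)
      = 0.667·0.135 + 0.244·0.359 + 0.525·0.328 + 0.328·0.04 + 0.185·0.138
      = 0.090045 + 0.087596 + 0.1722 + 0.01312 + 0.02553 = 0.388491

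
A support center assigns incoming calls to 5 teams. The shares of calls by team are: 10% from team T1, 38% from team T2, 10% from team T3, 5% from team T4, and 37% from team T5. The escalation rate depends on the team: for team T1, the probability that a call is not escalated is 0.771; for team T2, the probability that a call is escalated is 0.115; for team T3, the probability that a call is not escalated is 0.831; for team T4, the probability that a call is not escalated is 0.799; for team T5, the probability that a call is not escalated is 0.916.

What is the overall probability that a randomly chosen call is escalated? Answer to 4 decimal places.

P(E) ≈ 0.1246

P(E|T1) = 1 − 0.771 = 0.229.
P(E|T3) = 1 − 0.831 = 0.169.
P(E|T4) = 1 − 0.799 = 0.201.
P(E|T5) = 1 − 0.916 = 0.084.
By the law of total probability,
P(E) = P(E|T1)·P(T1) + P(E|T2)·P(T2) + P(E|T3)·P(T3) + P(E|T4)·P(T4) + P(E|T5)·P(T5)
      = 0.229·0.1 + 0.115·0.38 + 0.169·0.1 + 0.201·0.05 + 0.084·0.37
      = 0.0229 + 0.0437 + 0.0169 + 0.01005 + 0.03108 = 0.12463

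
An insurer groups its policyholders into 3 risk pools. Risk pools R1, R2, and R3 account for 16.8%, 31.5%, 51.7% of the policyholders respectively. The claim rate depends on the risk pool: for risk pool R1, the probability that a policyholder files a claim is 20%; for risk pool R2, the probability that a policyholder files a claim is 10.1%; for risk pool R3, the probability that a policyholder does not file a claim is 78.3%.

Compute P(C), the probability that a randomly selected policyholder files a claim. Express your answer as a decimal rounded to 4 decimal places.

P(C|R3) = 1 − 0.783 = 0.217.
P(C) = P(C|R1)·P(R1) + P(C|R2)·P(R2) + P(C|R3)·P(R3)
      = 0.2·0.168 + 0.101·0.315 + 0.217·0.517
      = 0.0336 + 0.031815 + 0.112189 = 0.177604

0.1776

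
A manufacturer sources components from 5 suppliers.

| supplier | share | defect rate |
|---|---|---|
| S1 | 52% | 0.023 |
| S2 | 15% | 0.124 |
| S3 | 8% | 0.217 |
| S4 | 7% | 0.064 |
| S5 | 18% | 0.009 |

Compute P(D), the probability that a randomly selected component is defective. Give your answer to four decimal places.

P(D) = P(D|S1)·P(S1) + P(D|S2)·P(S2) + P(D|S3)·P(S3) + P(D|S4)·P(S4) + P(D|S5)·P(S5)
      = 0.023·0.52 + 0.124·0.15 + 0.217·0.08 + 0.064·0.07 + 0.009·0.18
      = 0.01196 + 0.0186 + 0.01736 + 0.00448 + 0.00162 = 0.05402

P(D) ≈ 0.0540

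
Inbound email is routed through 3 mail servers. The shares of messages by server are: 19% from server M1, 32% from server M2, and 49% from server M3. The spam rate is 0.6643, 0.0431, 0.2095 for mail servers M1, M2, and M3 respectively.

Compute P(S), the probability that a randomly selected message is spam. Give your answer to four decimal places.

Summing over the partition,
P(S) = P(S|M1)·P(M1) + P(S|M2)·P(M2) + P(S|M3)·P(M3)
      = 0.6643·0.19 + 0.0431·0.32 + 0.2095·0.49
      = 0.126217 + 0.013792 + 0.102655 = 0.242664

0.2427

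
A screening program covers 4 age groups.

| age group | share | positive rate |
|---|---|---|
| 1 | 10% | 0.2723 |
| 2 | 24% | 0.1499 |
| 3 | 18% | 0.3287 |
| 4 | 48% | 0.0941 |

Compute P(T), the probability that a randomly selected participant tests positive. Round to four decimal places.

0.1675

Using total probability over the partition,
P(T) = P(T|1)·P(1) + P(T|2)·P(2) + P(T|3)·P(3) + P(T|4)·P(4)
      = 0.2723·0.1 + 0.1499·0.24 + 0.3287·0.18 + 0.0941·0.48
      = 0.02723 + 0.035976 + 0.059166 + 0.045168 = 0.16754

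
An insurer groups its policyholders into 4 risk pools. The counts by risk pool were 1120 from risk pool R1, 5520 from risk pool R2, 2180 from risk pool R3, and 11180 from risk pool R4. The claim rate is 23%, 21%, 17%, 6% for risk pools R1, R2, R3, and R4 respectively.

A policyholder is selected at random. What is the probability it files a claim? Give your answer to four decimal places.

0.1229

Total: 1120 + 5520 + 2180 + 11180 = 20000.
P(R1) = 1120/20000 = 0.056. P(R2) = 5520/20000 = 0.276. P(R3) = 2180/20000 = 0.109. P(R4) = 11180/20000 = 0.559.
Using total probability over the partition,
P(C) = P(C|R1)·P(R1) + P(C|R2)·P(R2) + P(C|R3)·P(R3) + P(C|R4)·P(R4)
      = 0.23·0.056 + 0.21·0.276 + 0.17·0.109 + 0.06·0.559
      = 0.01288 + 0.05796 + 0.01853 + 0.03354 = 0.12291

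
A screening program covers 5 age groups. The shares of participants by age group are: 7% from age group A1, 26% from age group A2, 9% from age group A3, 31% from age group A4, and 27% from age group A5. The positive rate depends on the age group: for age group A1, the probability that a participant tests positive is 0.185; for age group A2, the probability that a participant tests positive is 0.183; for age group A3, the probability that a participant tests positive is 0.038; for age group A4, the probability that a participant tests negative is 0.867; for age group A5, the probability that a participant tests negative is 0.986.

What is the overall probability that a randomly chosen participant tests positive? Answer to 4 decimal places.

P(T) ≈ 0.1090

P(T|A4) = 1 − 0.867 = 0.133.
P(T|A5) = 1 − 0.986 = 0.014.
P(T) = P(T|A1)·P(A1) + P(T|A2)·P(A2) + P(T|A3)·P(A3) + P(T|A4)·P(A4) + P(T|A5)·P(A5)
      = 0.185·0.07 + 0.183·0.26 + 0.038·0.09 + 0.133·0.31 + 0.014·0.27
      = 0.01295 + 0.04758 + 0.00342 + 0.04123 + 0.00378 = 0.10896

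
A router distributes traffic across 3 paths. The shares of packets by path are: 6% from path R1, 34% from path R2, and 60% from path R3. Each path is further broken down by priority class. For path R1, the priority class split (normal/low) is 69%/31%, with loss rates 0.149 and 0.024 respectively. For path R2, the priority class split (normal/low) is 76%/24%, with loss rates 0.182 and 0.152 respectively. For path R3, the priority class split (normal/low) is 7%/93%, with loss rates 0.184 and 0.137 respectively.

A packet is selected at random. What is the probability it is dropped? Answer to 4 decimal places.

P(L|R1) = 0.69·0.149 + 0.31·0.024 = 0.10281 + 0.00744 = 0.11025
P(L|R2) = 0.76·0.182 + 0.24·0.152 = 0.13832 + 0.03648 = 0.1748
P(L|R3) = 0.07·0.184 + 0.93·0.137 = 0.01288 + 0.12741 = 0.14029
Then overall,
P(L) = 0.06·0.11025 + 0.34·0.1748 + 0.6·0.14029
      = 0.006615 + 0.059432 + 0.084174 = 0.150221

0.1502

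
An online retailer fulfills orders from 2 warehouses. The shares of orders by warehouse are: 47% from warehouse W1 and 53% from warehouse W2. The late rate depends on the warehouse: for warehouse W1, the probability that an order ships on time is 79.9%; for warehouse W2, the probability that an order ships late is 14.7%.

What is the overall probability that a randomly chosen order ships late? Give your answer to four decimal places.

P(L) ≈ 0.1724

P(L|W1) = 1 − 0.799 = 0.201.
Summing over the partition,
P(L) = P(L|W1)·P(W1) + P(L|W2)·P(W2)
      = 0.201·0.47 + 0.147·0.53
      = 0.09447 + 0.07791 = 0.17238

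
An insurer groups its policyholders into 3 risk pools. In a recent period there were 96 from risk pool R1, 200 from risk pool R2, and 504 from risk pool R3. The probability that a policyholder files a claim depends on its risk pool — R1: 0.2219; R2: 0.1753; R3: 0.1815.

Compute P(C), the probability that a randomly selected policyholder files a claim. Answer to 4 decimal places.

Total: 96 + 200 + 504 = 800.
P(R1) = 96/800 = 0.12. P(R2) = 200/800 = 0.25. P(R3) = 504/800 = 0.63.
P(C) = P(C|R1)·P(R1) + P(C|R2)·P(R2) + P(C|R3)·P(R3)
      = 0.2219·0.12 + 0.1753·0.25 + 0.1815·0.63
      = 0.026628 + 0.043825 + 0.114345 = 0.184798

P(C) ≈ 0.1848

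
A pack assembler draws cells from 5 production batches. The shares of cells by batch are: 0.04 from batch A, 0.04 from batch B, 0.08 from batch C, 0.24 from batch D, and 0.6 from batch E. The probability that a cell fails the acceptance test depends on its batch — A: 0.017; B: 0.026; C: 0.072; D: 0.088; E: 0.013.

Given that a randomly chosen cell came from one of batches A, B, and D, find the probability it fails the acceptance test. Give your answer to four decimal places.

P(F|S) ≈ 0.0714

Let S = {A, B, D}.
P(S) = 0.04 + 0.04 + 0.24 = 0.32.
P(F ∩ S) = 0.017·0.04 + 0.026·0.04 + 0.088·0.24 = 0.00068 + 0.00104 + 0.02112 = 0.02284.
P(F | S) = 0.02284 / 0.32 = 0.071375…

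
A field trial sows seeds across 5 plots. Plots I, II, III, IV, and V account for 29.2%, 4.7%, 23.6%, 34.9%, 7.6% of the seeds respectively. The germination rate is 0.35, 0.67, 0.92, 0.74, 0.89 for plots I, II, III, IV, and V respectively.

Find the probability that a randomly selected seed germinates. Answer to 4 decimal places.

0.6767

P(G) = P(G|I)·P(I) + P(G|II)·P(II) + P(G|III)·P(III) + P(G|IV)·P(IV) + P(G|V)·P(V)
      = 0.35·0.292 + 0.67·0.047 + 0.92·0.236 + 0.74·0.349 + 0.89·0.076
      = 0.1022 + 0.03149 + 0.21712 + 0.25826 + 0.06764 = 0.67671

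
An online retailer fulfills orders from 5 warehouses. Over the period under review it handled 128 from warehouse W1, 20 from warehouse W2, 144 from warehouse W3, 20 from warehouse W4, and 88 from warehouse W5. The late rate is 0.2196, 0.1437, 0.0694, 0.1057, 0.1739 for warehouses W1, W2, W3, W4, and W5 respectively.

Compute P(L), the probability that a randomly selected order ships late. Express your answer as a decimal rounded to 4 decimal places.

Total: 128 + 20 + 144 + 20 + 88 = 400.
P(W1) = 128/400 = 0.32. P(W2) = 20/400 = 0.05. P(W3) = 144/400 = 0.36. P(W4) = 20/400 = 0.05. P(W5) = 88/400 = 0.22.
Summing over the partition,
P(L) = P(L|W1)·P(W1) + P(L|W2)·P(W2) + P(L|W3)·P(W3) + P(L|W4)·P(W4) + P(L|W5)·P(W5)
      = 0.2196·0.32 + 0.1437·0.05 + 0.0694·0.36 + 0.1057·0.05 + 0.1739·0.22
      = 0.070272 + 0.007185 + 0.024984 + 0.005285 + 0.038258 = 0.145984

0.1460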